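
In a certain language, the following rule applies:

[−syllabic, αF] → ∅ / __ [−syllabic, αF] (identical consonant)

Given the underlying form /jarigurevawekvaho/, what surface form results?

No segment of /jarigurevawekvaho/ meets the structural description of the rule, so the form surfaces unchanged.

jarigurevawekvaho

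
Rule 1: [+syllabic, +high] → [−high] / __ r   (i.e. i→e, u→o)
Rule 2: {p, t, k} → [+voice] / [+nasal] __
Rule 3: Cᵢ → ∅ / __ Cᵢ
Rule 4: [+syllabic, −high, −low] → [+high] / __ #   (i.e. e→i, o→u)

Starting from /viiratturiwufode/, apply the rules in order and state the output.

Rule 1 (pre-rhotic lowering): /i/ is a high vowel immediately before /r/, so it lowers to [e]. /u/ is a high vowel immediately before /r/, so it lowers to [o]. /viiratturiwufode/ → vierattoriwufode.
Rule 2 (post-nasal voicing): no segment meets the environment; /vierattoriwufode/ is unchanged.
Rule 3 (degemination): /tt/ is a geminate; the first /t/ deletes. /vierattoriwufode/ → vieratoriwufode.
Rule 4 (final vowel raising): /e/ is a mid vowel in word-final position, so it raises to [i]. /vieratoriwufode/ → vieratoriwufodi.

vieratoriwufodi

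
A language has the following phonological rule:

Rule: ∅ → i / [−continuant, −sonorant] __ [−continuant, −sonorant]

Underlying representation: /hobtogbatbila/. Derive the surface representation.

hobitogibatibila

/b/ and /t/ form a stop–stop cluster, so [i] is inserted between them.
/g/ and /b/ form a stop–stop cluster, so [i] is inserted between them.
/t/ and /b/ form a stop–stop cluster, so [i] is inserted between them.
Surface form: [hobitogibatibila].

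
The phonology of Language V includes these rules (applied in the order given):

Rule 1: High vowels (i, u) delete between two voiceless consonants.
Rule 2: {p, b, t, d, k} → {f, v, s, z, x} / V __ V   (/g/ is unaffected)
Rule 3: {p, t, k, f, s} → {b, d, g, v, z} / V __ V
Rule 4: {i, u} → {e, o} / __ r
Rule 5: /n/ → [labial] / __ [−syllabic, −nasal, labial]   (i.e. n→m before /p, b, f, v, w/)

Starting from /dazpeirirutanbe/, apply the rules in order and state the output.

Rule 1 (high vowel syncope): no segment meets the environment; /dazpeirirutanbe/ is unchanged.
Rule 2 (intervocalic spirantization): /t/ is a stop between vowels /u/ and /a/, so it spirantizes to the fricative [s]. /dazpeirirutanbe/ → dazpeirirusanbe.
Rule 3 (intervocalic voicing): /s/ is a voiceless obstruent between vowels /u/ and /a/, so it voices to [z]. /dazpeirirusanbe/ → dazpeiriruzanbe.
Rule 4 (pre-rhotic lowering): /i/ is a high vowel immediately before /r/, so it lowers to [e]. /i/ is a high vowel immediately before /r/, so it lowers to [e]. /dazpeiriruzanbe/ → dazpeereruzanbe.
Rule 5 (nasal place assimilation): /n/ precedes the labial consonant /b/, so it assimilates in place to [m]. /dazpeereruzanbe/ → dazpeereruzambe.

dazpeereruzambe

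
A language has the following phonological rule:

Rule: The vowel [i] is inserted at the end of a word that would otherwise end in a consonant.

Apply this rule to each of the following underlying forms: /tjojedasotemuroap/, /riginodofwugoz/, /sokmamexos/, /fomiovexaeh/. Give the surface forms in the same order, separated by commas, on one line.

/tjojedasotemuroap/: the form ends in the consonant /p/, so [i] is inserted word-finally. → [tjojedasotemuroapi].
/riginodofwugoz/: the form ends in the consonant /z/, so [i] is inserted word-finally. → [riginodofwugozi].
/sokmamexos/: the form ends in the consonant /s/, so [i] is inserted word-finally. → [sokmamexosi].
/fomiovexaeh/: the form ends in the consonant /h/, so [i] is inserted word-finally. → [fomiovexaehi].

tjojedasotemuroapi, riginodofwugozi, sokmamexosi, fomiovexaehi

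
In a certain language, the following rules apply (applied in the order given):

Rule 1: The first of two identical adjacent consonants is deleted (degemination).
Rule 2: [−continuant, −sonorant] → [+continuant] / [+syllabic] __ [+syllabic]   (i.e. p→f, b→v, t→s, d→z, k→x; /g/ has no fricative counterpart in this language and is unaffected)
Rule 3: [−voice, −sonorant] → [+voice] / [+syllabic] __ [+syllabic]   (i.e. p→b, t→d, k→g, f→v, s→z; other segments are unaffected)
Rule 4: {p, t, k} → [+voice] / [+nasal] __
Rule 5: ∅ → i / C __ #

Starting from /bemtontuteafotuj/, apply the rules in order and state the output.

Rule 1 (degemination): no segment meets the environment; /bemtontuteafotuj/ is unchanged.
Rule 2 (intervocalic spirantization): /t/ is a stop between vowels /u/ and /e/, so it spirantizes to the fricative [s]. /t/ is a stop between vowels /o/ and /u/, so it spirantizes to the fricative [s]. /bemtontuteafotuj/ → bemtontuseafosuj.
Rule 3 (intervocalic voicing): /s/ is a voiceless obstruent between vowels /u/ and /e/, so it voices to [z]. /f/ is a voiceless obstruent between vowels /a/ and /o/, so it voices to [v]. /s/ is a voiceless obstruent between vowels /o/ and /u/, so it voices to [z]. /bemtontuseafosuj/ → bemtontuzeavozuj.
Rule 4 (post-nasal voicing): /t/ is a voiceless stop immediately after the nasal /m/, so it voices to [d]. /t/ is a voiceless stop immediately after the nasal /n/, so it voices to [d]. /bemtontuzeavozuj/ → bemdonduzeavozuj.
Rule 5 (final i-epenthesis): the form ends in the consonant /j/, so [i] is inserted word-finally. /bemdonduzeavozuj/ → bemdonduzeavozuji.

bemdonduzeavozuji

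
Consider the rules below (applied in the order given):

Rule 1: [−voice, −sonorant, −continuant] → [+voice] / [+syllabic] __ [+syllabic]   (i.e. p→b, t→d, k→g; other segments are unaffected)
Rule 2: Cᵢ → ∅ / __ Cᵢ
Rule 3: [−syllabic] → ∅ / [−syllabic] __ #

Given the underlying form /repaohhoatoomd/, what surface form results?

Rule 1 (intervocalic voicing): /p/ is a voiceless stop between vowels /e/ and /a/, so it voices to [b]. /t/ is a voiceless stop between vowels /a/ and /o/, so it voices to [d]. /repaohhoatoomd/ → rebaohhoadoomd.
Rule 2 (degemination): /hh/ is a geminate; the first /h/ deletes. /rebaohhoadoomd/ → rebaohoadoomd.
Rule 3 (final cluster simplification): /d/ is the second consonant of a word-final cluster /md/, so it deletes. /rebaohoadoomd/ → rebaohoadoom.

rebaohoadoom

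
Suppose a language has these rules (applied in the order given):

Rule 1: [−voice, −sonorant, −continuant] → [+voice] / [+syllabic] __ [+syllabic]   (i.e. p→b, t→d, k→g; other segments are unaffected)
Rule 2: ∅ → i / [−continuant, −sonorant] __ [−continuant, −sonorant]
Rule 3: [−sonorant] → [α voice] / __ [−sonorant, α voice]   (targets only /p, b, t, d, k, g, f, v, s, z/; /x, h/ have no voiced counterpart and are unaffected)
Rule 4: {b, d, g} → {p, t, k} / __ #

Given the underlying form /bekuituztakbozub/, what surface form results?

beguidustakibozup

Rule 1 (intervocalic voicing): /k/ is a voiceless stop between vowels /e/ and /u/, so it voices to [g]. /t/ is a voiceless stop between vowels /i/ and /u/, so it voices to [d]. /bekuituztakbozub/ → beguiduztakbozub.
Rule 2 (stop-cluster i-epenthesis): /k/ and /b/ form a stop–stop cluster, so [i] is inserted between them. /beguiduztakbozub/ → beguiduztakibozub.
Rule 3 (regressive voicing assimilation): /z/ precedes the voiceless obstruent /t/, so it devoices to [s] by assimilation. /beguiduztakibozub/ → beguidustakibozub.
Rule 4 (final devoicing): /b/ is a voiced stop in word-final position, so it devoices to [p]. /beguidustakibozub/ → beguidustakibozup.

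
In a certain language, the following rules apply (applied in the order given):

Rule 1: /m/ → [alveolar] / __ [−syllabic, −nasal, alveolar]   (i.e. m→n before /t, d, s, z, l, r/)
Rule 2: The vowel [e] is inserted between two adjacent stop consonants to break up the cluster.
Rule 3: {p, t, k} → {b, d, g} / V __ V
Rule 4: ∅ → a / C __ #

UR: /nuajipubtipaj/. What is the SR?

nuajibubedibaja

Rule 1 (nasal place assimilation): no segment meets the environment; /nuajipubtipaj/ is unchanged.
Rule 2 (stop-cluster e-epenthesis): /b/ and /t/ form a stop–stop cluster, so [e] is inserted between them. /nuajipubtipaj/ → nuajipubetipaj.
Rule 3 (intervocalic voicing): /p/ is a voiceless stop between vowels /i/ and /u/, so it voices to [b]. /t/ is a voiceless stop between vowels /e/ and /i/, so it voices to [d]. /p/ is a voiceless stop between vowels /i/ and /a/, so it voices to [b]. /nuajipubetipaj/ → nuajibubedibaj.
Rule 4 (final a-epenthesis): the form ends in the consonant /j/, so [a] is inserted word-finally. /nuajibubedibaj/ → nuajibubedibaja.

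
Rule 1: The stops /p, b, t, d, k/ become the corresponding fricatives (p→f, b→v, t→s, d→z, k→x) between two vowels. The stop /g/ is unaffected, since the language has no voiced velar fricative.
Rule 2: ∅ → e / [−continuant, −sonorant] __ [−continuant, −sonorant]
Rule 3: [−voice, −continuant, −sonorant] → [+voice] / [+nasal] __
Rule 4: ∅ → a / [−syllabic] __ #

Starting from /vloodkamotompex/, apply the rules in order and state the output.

vloodekamosombexa

Rule 1 (intervocalic spirantization): /t/ is a stop between vowels /o/ and /o/, so it spirantizes to the fricative [s]. /vloodkamotompex/ → vloodkamosompex.
Rule 2 (stop-cluster e-epenthesis): /d/ and /k/ form a stop–stop cluster, so [e] is inserted between them. /vloodkamosompex/ → vloodekamosompex.
Rule 3 (post-nasal voicing): /p/ is a voiceless stop immediately after the nasal /m/, so it voices to [b]. /vloodekamosompex/ → vloodekamosombex.
Rule 4 (final a-epenthesis): the form ends in the consonant /x/, so [a] is inserted word-finally. /vloodekamosombex/ → vloodekamosombexa.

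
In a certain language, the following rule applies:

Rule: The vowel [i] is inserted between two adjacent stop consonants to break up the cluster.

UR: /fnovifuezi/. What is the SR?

fnovifuezi

No segment of /fnovifuezi/ meets the structural description of the rule, so the form surfaces unchanged.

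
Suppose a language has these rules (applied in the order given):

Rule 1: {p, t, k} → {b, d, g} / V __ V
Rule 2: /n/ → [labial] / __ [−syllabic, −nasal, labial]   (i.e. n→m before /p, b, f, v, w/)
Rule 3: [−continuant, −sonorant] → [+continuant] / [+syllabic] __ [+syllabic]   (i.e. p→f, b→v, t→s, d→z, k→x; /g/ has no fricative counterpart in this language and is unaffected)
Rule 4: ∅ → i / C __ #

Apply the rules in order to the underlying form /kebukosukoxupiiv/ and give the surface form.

kevugosugoxuviivi

Rule 1 (intervocalic voicing): /k/ is a voiceless stop between vowels /u/ and /o/, so it voices to [g]. /k/ is a voiceless stop between vowels /u/ and /o/, so it voices to [g]. /p/ is a voiceless stop between vowels /u/ and /i/, so it voices to [b]. /kebukosukoxupiiv/ → kebugosugoxubiiv.
Rule 2 (nasal place assimilation): no segment meets the environment; /kebugosugoxubiiv/ is unchanged.
Rule 3 (intervocalic spirantization): /b/ is a stop between vowels /e/ and /u/, so it spirantizes to the fricative [v]. /b/ is a stop between vowels /u/ and /i/, so it spirantizes to the fricative [v]. /kebugosugoxubiiv/ → kevugosugoxuviiv.
Rule 4 (final i-epenthesis): the form ends in the consonant /v/, so [i] is inserted word-finally. /kevugosugoxuviiv/ → kevugosugoxuviivi.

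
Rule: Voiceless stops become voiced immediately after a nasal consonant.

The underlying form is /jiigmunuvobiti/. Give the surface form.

No segment of /jiigmunuvobiti/ meets the structural description of the rule, so the form surfaces unchanged.

jiigmunuvobiti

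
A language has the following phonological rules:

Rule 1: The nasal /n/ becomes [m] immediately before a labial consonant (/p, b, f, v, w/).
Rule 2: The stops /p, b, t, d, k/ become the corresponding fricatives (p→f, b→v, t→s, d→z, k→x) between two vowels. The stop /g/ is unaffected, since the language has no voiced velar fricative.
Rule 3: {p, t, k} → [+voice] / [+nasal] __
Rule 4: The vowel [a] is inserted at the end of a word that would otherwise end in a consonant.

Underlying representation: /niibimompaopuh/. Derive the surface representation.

niivimombaofuha

Rule 1 (nasal place assimilation): no segment meets the environment; /niibimompaopuh/ is unchanged.
Rule 2 (intervocalic spirantization): /b/ is a stop between vowels /i/ and /i/, so it spirantizes to the fricative [v]. /p/ is a stop between vowels /o/ and /u/, so it spirantizes to the fricative [f]. /niibimompaopuh/ → niivimompaofuh.
Rule 3 (post-nasal voicing): /p/ is a voiceless stop immediately after the nasal /m/, so it voices to [b]. /niivimompaofuh/ → niivimombaofuh.
Rule 4 (final a-epenthesis): the form ends in the consonant /h/, so [a] is inserted word-finally. /niivimombaofuh/ → niivimombaofuha.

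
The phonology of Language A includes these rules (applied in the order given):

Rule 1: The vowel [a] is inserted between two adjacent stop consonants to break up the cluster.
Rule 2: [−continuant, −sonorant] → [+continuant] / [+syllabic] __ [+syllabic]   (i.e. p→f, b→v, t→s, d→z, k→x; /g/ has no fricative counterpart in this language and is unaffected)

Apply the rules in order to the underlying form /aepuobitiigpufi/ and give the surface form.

aefuovisiigafufi

Rule 1 (stop-cluster a-epenthesis): /g/ and /p/ form a stop–stop cluster, so [a] is inserted between them. /aepuobitiigpufi/ → aepuobitiigapufi.
Rule 2 (intervocalic spirantization): /p/ is a stop between vowels /e/ and /u/, so it spirantizes to the fricative [f]. /b/ is a stop between vowels /o/ and /i/, so it spirantizes to the fricative [v]. /t/ is a stop between vowels /i/ and /i/, so it spirantizes to the fricative [s]. /p/ is a stop between vowels /a/ and /u/, so it spirantizes to the fricative [f]. /aepuobitiigapufi/ → aefuovisiigafufi.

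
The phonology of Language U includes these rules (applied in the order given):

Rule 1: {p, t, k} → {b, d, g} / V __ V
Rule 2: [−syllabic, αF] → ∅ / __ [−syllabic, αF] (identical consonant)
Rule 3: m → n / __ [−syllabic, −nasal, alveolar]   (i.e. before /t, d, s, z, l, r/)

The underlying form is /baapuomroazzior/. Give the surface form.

baabuonroazior

Rule 1 (intervocalic voicing): /p/ is a voiceless stop between vowels /a/ and /u/, so it voices to [b]. /baapuomroazzior/ → baabuomroazzior.
Rule 2 (degemination): /zz/ is a geminate; the first /z/ deletes. /baabuomroazzior/ → baabuomroazior.
Rule 3 (nasal place assimilation): /m/ precedes the alveolar consonant /r/, so it assimilates in place to [n]. /baabuomroazior/ → baabuonroazior.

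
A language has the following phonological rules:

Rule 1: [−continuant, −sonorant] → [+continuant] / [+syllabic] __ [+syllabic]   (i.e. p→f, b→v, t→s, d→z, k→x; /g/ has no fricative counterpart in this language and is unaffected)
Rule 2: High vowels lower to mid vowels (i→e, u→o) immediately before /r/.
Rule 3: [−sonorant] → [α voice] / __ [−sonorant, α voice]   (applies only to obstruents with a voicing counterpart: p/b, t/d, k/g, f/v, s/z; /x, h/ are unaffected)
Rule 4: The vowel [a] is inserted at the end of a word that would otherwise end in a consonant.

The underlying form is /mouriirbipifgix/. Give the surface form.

moorierbifivgixa

Rule 1 (intervocalic spirantization): /p/ is a stop between vowels /i/ and /i/, so it spirantizes to the fricative [f]. /mouriirbipifgix/ → mouriirbififgix.
Rule 2 (pre-rhotic lowering): /u/ is a high vowel immediately before /r/, so it lowers to [o]. /i/ is a high vowel immediately before /r/, so it lowers to [e]. /mouriirbififgix/ → moorierbififgix.
Rule 3 (regressive voicing assimilation): /f/ precedes the voiced obstruent /g/, so it voices to [v] by assimilation. /moorierbififgix/ → moorierbifivgix.
Rule 4 (final a-epenthesis): the form ends in the consonant /x/, so [a] is inserted word-finally. /moorierbifivgix/ → moorierbifivgixa.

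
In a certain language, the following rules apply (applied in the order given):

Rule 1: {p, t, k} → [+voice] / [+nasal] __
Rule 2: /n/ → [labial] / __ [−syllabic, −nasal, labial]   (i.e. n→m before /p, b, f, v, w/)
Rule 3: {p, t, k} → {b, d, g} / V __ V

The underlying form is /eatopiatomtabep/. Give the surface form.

eadobiadomdabep

Rule 1 (post-nasal voicing): /t/ is a voiceless stop immediately after the nasal /m/, so it voices to [d]. /eatopiatomtabep/ → eatopiatomdabep.
Rule 2 (nasal place assimilation): no segment meets the environment; /eatopiatomdabep/ is unchanged.
Rule 3 (intervocalic voicing): /t/ is a voiceless stop between vowels /a/ and /o/, so it voices to [d]. /p/ is a voiceless stop between vowels /o/ and /i/, so it voices to [b]. /t/ is a voiceless stop between vowels /a/ and /o/, so it voices to [d]. /eatopiatomdabep/ → eadobiadomdabep.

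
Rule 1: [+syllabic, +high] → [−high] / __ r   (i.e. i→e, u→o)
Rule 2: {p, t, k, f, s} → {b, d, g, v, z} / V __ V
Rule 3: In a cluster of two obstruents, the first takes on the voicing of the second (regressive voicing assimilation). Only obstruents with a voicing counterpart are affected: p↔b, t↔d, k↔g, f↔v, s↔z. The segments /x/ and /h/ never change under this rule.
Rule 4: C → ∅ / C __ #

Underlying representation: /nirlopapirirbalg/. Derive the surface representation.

nerlobabererbal

Rule 1 (pre-rhotic lowering): /i/ is a high vowel immediately before /r/, so it lowers to [e]. /i/ is a high vowel immediately before /r/, so it lowers to [e]. /i/ is a high vowel immediately before /r/, so it lowers to [e]. /nirlopapirirbalg/ → nerlopapererbalg.
Rule 2 (intervocalic voicing): /p/ is a voiceless obstruent between vowels /o/ and /a/, so it voices to [b]. /p/ is a voiceless obstruent between vowels /a/ and /e/, so it voices to [b]. /nerlopapererbalg/ → nerlobabererbalg.
Rule 3 (regressive voicing assimilation): no segment meets the environment; /nerlobabererbalg/ is unchanged.
Rule 4 (final cluster simplification): /g/ is the second consonant of a word-final cluster /lg/, so it deletes. /nerlobabererbalg/ → nerlobabererbal.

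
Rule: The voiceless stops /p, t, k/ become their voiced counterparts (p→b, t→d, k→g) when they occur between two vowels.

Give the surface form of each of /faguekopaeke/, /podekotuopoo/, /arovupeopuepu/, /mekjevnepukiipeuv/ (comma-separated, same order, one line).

/faguekopaeke/: /k/ is a voiceless stop between vowels /e/ and /o/, so it voices to [g]. /p/ is a voiceless stop between vowels /o/ and /a/, so it voices to [b]. /k/ is a voiceless stop between vowels /e/ and /e/, so it voices to [g]. → [faguegobaege].
/podekotuopoo/: /k/ is a voiceless stop between vowels /e/ and /o/, so it voices to [g]. /t/ is a voiceless stop between vowels /o/ and /u/, so it voices to [d]. /p/ is a voiceless stop between vowels /o/ and /o/, so it voices to [b]. → [podegoduoboo].
/arovupeopuepu/: /p/ is a voiceless stop between vowels /u/ and /e/, so it voices to [b]. /p/ is a voiceless stop between vowels /o/ and /u/, so it voices to [b]. /p/ is a voiceless stop between vowels /e/ and /u/, so it voices to [b]. → [arovubeobuebu].
/mekjevnepukiipeuv/: /p/ is a voiceless stop between vowels /e/ and /u/, so it voices to [b]. /k/ is a voiceless stop between vowels /u/ and /i/, so it voices to [g]. /p/ is a voiceless stop between vowels /i/ and /e/, so it voices to [b]. → [mekjevnebugiibeuv].

faguegobaege, podegoduoboo, arovubeobuebu, mekjevnebugiibeuv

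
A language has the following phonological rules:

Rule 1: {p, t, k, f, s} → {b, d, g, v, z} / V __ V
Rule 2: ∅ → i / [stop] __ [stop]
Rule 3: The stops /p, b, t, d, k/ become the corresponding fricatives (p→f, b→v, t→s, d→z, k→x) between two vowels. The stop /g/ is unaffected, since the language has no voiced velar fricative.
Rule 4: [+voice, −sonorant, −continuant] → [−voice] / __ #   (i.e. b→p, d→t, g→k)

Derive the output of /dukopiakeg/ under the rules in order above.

Rule 1 (intervocalic voicing): /k/ is a voiceless obstruent between vowels /u/ and /o/, so it voices to [g]. /p/ is a voiceless obstruent between vowels /o/ and /i/, so it voices to [b]. /k/ is a voiceless obstruent between vowels /a/ and /e/, so it voices to [g]. /dukopiakeg/ → dugobiageg.
Rule 2 (stop-cluster i-epenthesis): no segment meets the environment; /dugobiageg/ is unchanged.
Rule 3 (intervocalic spirantization): /b/ is a stop between vowels /o/ and /i/, so it spirantizes to the fricative [v]. /dugobiageg/ → dugoviageg.
Rule 4 (final devoicing): /g/ is a voiced stop in word-final position, so it devoices to [k]. /dugoviageg/ → dugoviagek.

dugoviagek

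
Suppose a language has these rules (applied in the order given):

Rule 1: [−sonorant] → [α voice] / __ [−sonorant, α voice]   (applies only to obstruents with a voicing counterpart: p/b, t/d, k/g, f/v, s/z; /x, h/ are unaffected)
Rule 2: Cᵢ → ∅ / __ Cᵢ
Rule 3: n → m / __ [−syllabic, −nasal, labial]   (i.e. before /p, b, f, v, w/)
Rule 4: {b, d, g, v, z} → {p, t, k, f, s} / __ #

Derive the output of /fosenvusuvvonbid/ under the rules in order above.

fosemvusuvombit

Rule 1 (regressive voicing assimilation): no segment meets the environment; /fosenvusuvvonbid/ is unchanged.
Rule 2 (degemination): /vv/ is a geminate; the first /v/ deletes. /fosenvusuvvonbid/ → fosenvusuvonbid.
Rule 3 (nasal place assimilation): /n/ precedes the labial consonant /v/, so it assimilates in place to [m]. /n/ precedes the labial consonant /b/, so it assimilates in place to [m]. /fosenvusuvonbid/ → fosemvusuvombid.
Rule 4 (final devoicing): /d/ is a voiced obstruent in word-final position, so it devoices to [t]. /fosemvusuvombid/ → fosemvusuvombit.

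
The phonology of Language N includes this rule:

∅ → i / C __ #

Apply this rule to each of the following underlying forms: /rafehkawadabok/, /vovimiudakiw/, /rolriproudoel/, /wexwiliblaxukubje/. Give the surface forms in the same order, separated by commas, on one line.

rafehkawadaboki, vovimiudakiwi, rolriproudoeli, wexwiliblaxukubje

/rafehkawadabok/: the form ends in the consonant /k/, so [i] is inserted word-finally. → [rafehkawadaboki].
/vovimiudakiw/: the form ends in the consonant /w/, so [i] is inserted word-finally. → [vovimiudakiwi].
/rolriproudoel/: the form ends in the consonant /l/, so [i] is inserted word-finally. → [rolriproudoeli].
/wexwiliblaxukubje/: the rule's environment is not met; surfaces unchanged as [wexwiliblaxukubje].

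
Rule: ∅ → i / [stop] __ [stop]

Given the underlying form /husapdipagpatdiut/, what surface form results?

/p/ and /d/ form a stop–stop cluster, so [i] is inserted between them.
/g/ and /p/ form a stop–stop cluster, so [i] is inserted between them.
/t/ and /d/ form a stop–stop cluster, so [i] is inserted between them.
Surface form: [husapidipagipatidiut].

husapidipagipatidiut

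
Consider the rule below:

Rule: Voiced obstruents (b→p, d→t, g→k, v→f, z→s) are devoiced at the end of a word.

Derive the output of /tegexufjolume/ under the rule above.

tegexufjolume

No segment of /tegexufjolume/ meets the structural description of the rule, so the form surfaces unchanged.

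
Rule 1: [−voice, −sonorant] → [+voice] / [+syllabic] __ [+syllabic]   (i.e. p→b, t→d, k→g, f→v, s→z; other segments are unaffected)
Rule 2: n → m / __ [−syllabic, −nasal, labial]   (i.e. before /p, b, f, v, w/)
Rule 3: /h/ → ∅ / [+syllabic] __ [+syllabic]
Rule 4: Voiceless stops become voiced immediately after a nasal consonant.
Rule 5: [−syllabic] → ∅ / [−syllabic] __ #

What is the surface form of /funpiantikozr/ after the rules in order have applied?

fumbiandigoz

Rule 1 (intervocalic voicing): /k/ is a voiceless obstruent between vowels /i/ and /o/, so it voices to [g]. /funpiantikozr/ → funpiantigozr.
Rule 2 (nasal place assimilation): /n/ precedes the labial consonant /p/, so it assimilates in place to [m]. /funpiantigozr/ → fumpiantigozr.
Rule 3 (intervocalic h-deletion): no segment meets the environment; /fumpiantigozr/ is unchanged.
Rule 4 (post-nasal voicing): /p/ is a voiceless stop immediately after the nasal /m/, so it voices to [b]. /t/ is a voiceless stop immediately after the nasal /n/, so it voices to [d]. /fumpiantigozr/ → fumbiandigozr.
Rule 5 (final cluster simplification): /r/ is the second consonant of a word-final cluster /zr/, so it deletes. /fumbiandigozr/ → fumbiandigoz.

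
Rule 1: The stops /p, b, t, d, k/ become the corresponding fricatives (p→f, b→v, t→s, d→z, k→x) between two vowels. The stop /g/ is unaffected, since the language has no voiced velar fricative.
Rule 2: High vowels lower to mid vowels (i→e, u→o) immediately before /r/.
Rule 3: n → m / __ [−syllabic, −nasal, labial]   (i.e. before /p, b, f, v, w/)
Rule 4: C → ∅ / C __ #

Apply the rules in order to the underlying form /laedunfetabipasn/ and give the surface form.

laezumfesavifas

Rule 1 (intervocalic spirantization): /d/ is a stop between vowels /e/ and /u/, so it spirantizes to the fricative [z]. /t/ is a stop between vowels /e/ and /a/, so it spirantizes to the fricative [s]. /b/ is a stop between vowels /a/ and /i/, so it spirantizes to the fricative [v]. /p/ is a stop between vowels /i/ and /a/, so it spirantizes to the fricative [f]. /laedunfetabipasn/ → laezunfesavifasn.
Rule 2 (pre-rhotic lowering): no segment meets the environment; /laezunfesavifasn/ is unchanged.
Rule 3 (nasal place assimilation): /n/ precedes the labial consonant /f/, so it assimilates in place to [m]. /laezunfesavifasn/ → laezumfesavifasn.
Rule 4 (final cluster simplification): /n/ is the second consonant of a word-final cluster /sn/, so it deletes. /laezumfesavifasn/ → laezumfesavifas.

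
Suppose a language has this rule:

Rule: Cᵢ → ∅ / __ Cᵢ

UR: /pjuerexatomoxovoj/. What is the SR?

pjuerexatomoxovoj

No segment of /pjuerexatomoxovoj/ meets the structural description of the rule, so the form surfaces unchanged.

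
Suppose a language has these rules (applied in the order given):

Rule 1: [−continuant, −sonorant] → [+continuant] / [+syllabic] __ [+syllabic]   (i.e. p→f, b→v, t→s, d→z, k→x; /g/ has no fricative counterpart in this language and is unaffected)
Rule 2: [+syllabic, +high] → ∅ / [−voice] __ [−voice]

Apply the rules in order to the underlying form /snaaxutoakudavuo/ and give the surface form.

snaaxsoaxuzavuo

Rule 1 (intervocalic spirantization): /t/ is a stop between vowels /u/ and /o/, so it spirantizes to the fricative [s]. /k/ is a stop between vowels /a/ and /u/, so it spirantizes to the fricative [x]. /d/ is a stop between vowels /u/ and /a/, so it spirantizes to the fricative [z]. /snaaxutoakudavuo/ → snaaxusoaxuzavuo.
Rule 2 (high vowel syncope): /u/ is a high vowel flanked by voiceless consonants /x/ and /s/, so it deletes. /snaaxusoaxuzavuo/ → snaaxsoaxuzavuo.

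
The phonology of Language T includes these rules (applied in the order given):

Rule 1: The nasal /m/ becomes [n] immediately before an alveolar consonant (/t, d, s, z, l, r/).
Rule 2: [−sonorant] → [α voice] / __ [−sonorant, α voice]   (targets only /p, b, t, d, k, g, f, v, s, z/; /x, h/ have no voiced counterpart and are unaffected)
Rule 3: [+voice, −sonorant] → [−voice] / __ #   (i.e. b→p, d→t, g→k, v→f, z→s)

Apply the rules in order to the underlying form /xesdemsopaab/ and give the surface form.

Rule 1 (nasal place assimilation): /m/ precedes the alveolar consonant /s/, so it assimilates in place to [n]. /xesdemsopaab/ → xesdensopaab.
Rule 2 (regressive voicing assimilation): /s/ precedes the voiced obstruent /d/, so it voices to [z] by assimilation. /xesdensopaab/ → xezdensopaab.
Rule 3 (final devoicing): /b/ is a voiced obstruent in word-final position, so it devoices to [p]. /xezdensopaab/ → xezdensopaap.

xezdensopaap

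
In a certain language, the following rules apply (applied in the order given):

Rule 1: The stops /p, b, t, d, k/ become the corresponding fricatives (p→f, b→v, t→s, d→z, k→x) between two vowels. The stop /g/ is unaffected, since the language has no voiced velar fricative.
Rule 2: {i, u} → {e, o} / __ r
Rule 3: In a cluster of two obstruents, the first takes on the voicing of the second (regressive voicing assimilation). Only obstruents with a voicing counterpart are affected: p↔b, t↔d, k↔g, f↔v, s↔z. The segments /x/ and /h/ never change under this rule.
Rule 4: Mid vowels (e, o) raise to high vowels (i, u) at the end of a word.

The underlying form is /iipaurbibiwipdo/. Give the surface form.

Rule 1 (intervocalic spirantization): /p/ is a stop between vowels /i/ and /a/, so it spirantizes to the fricative [f]. /b/ is a stop between vowels /i/ and /i/, so it spirantizes to the fricative [v]. /iipaurbibiwipdo/ → iifaurbiviwipdo.
Rule 2 (pre-rhotic lowering): /u/ is a high vowel immediately before /r/, so it lowers to [o]. /iifaurbiviwipdo/ → iifaorbiviwipdo.
Rule 3 (regressive voicing assimilation): /p/ precedes the voiced obstruent /d/, so it voices to [b] by assimilation. /iifaorbiviwipdo/ → iifaorbiviwibdo.
Rule 4 (final vowel raising): /o/ is a mid vowel in word-final position, so it raises to [u]. /iifaorbiviwibdo/ → iifaorbiviwibdu.

iifaorbiviwibdu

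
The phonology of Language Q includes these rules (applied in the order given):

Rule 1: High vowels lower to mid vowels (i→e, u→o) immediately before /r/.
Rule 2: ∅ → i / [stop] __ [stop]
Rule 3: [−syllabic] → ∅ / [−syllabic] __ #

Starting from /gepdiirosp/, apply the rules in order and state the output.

gepidieros

Rule 1 (pre-rhotic lowering): /i/ is a high vowel immediately before /r/, so it lowers to [e]. /gepdiirosp/ → gepdierosp.
Rule 2 (stop-cluster i-epenthesis): /p/ and /d/ form a stop–stop cluster, so [i] is inserted between them. /gepdierosp/ → gepidierosp.
Rule 3 (final cluster simplification): /p/ is the second consonant of a word-final cluster /sp/, so it deletes. /gepidierosp/ → gepidieros.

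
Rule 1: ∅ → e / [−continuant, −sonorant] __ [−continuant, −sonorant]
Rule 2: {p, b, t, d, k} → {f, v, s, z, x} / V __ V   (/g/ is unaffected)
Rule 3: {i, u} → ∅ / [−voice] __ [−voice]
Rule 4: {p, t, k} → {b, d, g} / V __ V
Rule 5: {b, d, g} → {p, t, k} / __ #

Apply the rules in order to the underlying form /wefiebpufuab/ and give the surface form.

wefieveffuap

Rule 1 (stop-cluster e-epenthesis): /b/ and /p/ form a stop–stop cluster, so [e] is inserted between them. /wefiebpufuab/ → wefiebepufuab.
Rule 2 (intervocalic spirantization): /b/ is a stop between vowels /e/ and /e/, so it spirantizes to the fricative [v]. /p/ is a stop between vowels /e/ and /u/, so it spirantizes to the fricative [f]. /wefiebepufuab/ → wefievefufuab.
Rule 3 (high vowel syncope): /u/ is a high vowel flanked by voiceless consonants /f/ and /f/, so it deletes. /wefievefufuab/ → wefieveffuab.
Rule 4 (intervocalic voicing): no segment meets the environment; /wefieveffuab/ is unchanged.
Rule 5 (final devoicing): /b/ is a voiced stop in word-final position, so it devoices to [p]. /wefieveffuab/ → wefieveffuap.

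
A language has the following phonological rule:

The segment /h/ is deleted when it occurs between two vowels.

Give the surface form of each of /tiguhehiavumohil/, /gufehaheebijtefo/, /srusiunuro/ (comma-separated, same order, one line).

/tiguhehiavumohil/: /h/ occurs between vowels /u/ and /e/, so it deletes. /h/ occurs between vowels /e/ and /i/, so it deletes. /h/ occurs between vowels /o/ and /i/, so it deletes. → [tigueiavumoil].
/gufehaheebijtefo/: /h/ occurs between vowels /e/ and /a/, so it deletes. /h/ occurs between vowels /a/ and /e/, so it deletes. → [gufeaeebijtefo].
/srusiunuro/: the rule's environment is not met; surfaces unchanged as [srusiunuro].

tigueiavumoil, gufeaeebijtefo, srusiunuro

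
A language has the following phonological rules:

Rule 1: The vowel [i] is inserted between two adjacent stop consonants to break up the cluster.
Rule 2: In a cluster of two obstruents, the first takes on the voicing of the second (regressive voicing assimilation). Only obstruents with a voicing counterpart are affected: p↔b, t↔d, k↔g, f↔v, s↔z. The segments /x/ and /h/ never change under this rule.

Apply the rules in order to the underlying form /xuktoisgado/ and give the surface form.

Rule 1 (stop-cluster i-epenthesis): /k/ and /t/ form a stop–stop cluster, so [i] is inserted between them. /xuktoisgado/ → xukitoisgado.
Rule 2 (regressive voicing assimilation): /s/ precedes the voiced obstruent /g/, so it voices to [z] by assimilation. /xukitoisgado/ → xukitoizgado.

xukitoizgado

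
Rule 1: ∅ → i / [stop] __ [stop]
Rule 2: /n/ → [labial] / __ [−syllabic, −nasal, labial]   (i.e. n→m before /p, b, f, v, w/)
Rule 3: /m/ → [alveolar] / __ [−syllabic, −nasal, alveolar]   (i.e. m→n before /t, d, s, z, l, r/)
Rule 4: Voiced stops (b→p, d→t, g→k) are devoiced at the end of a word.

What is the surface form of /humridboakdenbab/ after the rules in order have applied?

hunridiboakidembap

Rule 1 (stop-cluster i-epenthesis): /d/ and /b/ form a stop–stop cluster, so [i] is inserted between them. /k/ and /d/ form a stop–stop cluster, so [i] is inserted between them. /humridboakdenbab/ → humridiboakidenbab.
Rule 2 (nasal place assimilation): /n/ precedes the labial consonant /b/, so it assimilates in place to [m]. /humridiboakidenbab/ → humridiboakidembab.
Rule 3 (nasal place assimilation): /m/ precedes the alveolar consonant /r/, so it assimilates in place to [n]. /humridiboakidembab/ → hunridiboakidembab.
Rule 4 (final devoicing): /b/ is a voiced stop in word-final position, so it devoices to [p]. /hunridiboakidembab/ → hunridiboakidembap.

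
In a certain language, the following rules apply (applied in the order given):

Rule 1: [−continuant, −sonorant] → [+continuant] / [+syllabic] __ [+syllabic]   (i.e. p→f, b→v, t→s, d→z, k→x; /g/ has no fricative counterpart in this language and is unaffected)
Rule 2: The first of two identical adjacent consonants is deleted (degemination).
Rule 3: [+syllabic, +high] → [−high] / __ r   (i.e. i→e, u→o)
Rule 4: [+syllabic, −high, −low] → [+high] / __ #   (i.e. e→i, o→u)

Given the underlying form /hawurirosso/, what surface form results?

haworerosu

Rule 1 (intervocalic spirantization): no segment meets the environment; /hawurirosso/ is unchanged.
Rule 2 (degemination): /ss/ is a geminate; the first /s/ deletes. /hawurirosso/ → hawuriroso.
Rule 3 (pre-rhotic lowering): /u/ is a high vowel immediately before /r/, so it lowers to [o]. /i/ is a high vowel immediately before /r/, so it lowers to [e]. /hawuriroso/ → haworeroso.
Rule 4 (final vowel raising): /o/ is a mid vowel in word-final position, so it raises to [u]. /haworeroso/ → haworerosu.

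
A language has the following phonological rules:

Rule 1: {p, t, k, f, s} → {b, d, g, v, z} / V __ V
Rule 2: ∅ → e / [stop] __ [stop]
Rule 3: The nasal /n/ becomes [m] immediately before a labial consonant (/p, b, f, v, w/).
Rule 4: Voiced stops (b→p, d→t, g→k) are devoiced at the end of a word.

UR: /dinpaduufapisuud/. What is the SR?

Rule 1 (intervocalic voicing): /f/ is a voiceless obstruent between vowels /u/ and /a/, so it voices to [v]. /p/ is a voiceless obstruent between vowels /a/ and /i/, so it voices to [b]. /s/ is a voiceless obstruent between vowels /i/ and /u/, so it voices to [z]. /dinpaduufapisuud/ → dinpaduuvabizuud.
Rule 2 (stop-cluster e-epenthesis): no segment meets the environment; /dinpaduuvabizuud/ is unchanged.
Rule 3 (nasal place assimilation): /n/ precedes the labial consonant /p/, so it assimilates in place to [m]. /dinpaduuvabizuud/ → dimpaduuvabizuud.
Rule 4 (final devoicing): /d/ is a voiced stop in word-final position, so it devoices to [t]. /dimpaduuvabizuud/ → dimpaduuvabizuut.

dimpaduuvabizuut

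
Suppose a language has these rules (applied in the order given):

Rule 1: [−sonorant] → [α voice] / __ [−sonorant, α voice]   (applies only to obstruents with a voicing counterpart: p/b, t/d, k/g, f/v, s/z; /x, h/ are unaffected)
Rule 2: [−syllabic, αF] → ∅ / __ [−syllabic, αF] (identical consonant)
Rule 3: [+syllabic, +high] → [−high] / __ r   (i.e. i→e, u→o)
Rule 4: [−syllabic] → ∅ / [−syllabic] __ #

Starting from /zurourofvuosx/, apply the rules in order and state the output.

zoroorovuos

Rule 1 (regressive voicing assimilation): /f/ precedes the voiced obstruent /v/, so it voices to [v] by assimilation. /zurourofvuosx/ → zurourovvuosx.
Rule 2 (degemination): /vv/ is a geminate; the first /v/ deletes. /zurourovvuosx/ → zurourovuosx.
Rule 3 (pre-rhotic lowering): /u/ is a high vowel immediately before /r/, so it lowers to [o]. /u/ is a high vowel immediately before /r/, so it lowers to [o]. /zurourovuosx/ → zoroorovuosx.
Rule 4 (final cluster simplification): /x/ is the second consonant of a word-final cluster /sx/, so it deletes. /zoroorovuosx/ → zoroorovuos.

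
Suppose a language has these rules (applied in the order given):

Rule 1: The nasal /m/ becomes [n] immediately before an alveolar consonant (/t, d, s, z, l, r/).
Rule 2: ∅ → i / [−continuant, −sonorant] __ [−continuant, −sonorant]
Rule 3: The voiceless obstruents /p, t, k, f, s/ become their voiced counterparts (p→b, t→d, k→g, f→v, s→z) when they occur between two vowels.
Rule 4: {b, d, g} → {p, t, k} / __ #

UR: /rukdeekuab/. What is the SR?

rugideeguap

Rule 1 (nasal place assimilation): no segment meets the environment; /rukdeekuab/ is unchanged.
Rule 2 (stop-cluster i-epenthesis): /k/ and /d/ form a stop–stop cluster, so [i] is inserted between them. /rukdeekuab/ → rukideekuab.
Rule 3 (intervocalic voicing): /k/ is a voiceless obstruent between vowels /u/ and /i/, so it voices to [g]. /k/ is a voiceless obstruent between vowels /e/ and /u/, so it voices to [g]. /rukideekuab/ → rugideeguab.
Rule 4 (final devoicing): /b/ is a voiced stop in word-final position, so it devoices to [p]. /rugideeguab/ → rugideeguap.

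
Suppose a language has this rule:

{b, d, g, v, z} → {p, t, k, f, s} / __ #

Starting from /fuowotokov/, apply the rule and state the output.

fuowotokof

/v/ is a voiced obstruent in word-final position, so it devoices to [f].
Surface form: [fuowotokof].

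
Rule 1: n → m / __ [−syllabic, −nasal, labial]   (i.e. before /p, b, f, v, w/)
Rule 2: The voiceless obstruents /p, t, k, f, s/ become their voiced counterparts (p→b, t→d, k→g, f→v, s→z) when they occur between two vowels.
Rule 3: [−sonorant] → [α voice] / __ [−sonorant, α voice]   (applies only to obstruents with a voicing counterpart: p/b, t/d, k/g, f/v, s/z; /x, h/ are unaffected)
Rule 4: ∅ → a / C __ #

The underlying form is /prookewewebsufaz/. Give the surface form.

Rule 1 (nasal place assimilation): no segment meets the environment; /prookewewebsufaz/ is unchanged.
Rule 2 (intervocalic voicing): /k/ is a voiceless obstruent between vowels /o/ and /e/, so it voices to [g]. /f/ is a voiceless obstruent between vowels /u/ and /a/, so it voices to [v]. /prookewewebsufaz/ → proogewewebsuvaz.
Rule 3 (regressive voicing assimilation): /b/ precedes the voiceless obstruent /s/, so it devoices to [p] by assimilation. /proogewewebsuvaz/ → proogewewepsuvaz.
Rule 4 (final a-epenthesis): the form ends in the consonant /z/, so [a] is inserted word-finally. /proogewewepsuvaz/ → proogewewepsuvaza.

proogewewepsuvaza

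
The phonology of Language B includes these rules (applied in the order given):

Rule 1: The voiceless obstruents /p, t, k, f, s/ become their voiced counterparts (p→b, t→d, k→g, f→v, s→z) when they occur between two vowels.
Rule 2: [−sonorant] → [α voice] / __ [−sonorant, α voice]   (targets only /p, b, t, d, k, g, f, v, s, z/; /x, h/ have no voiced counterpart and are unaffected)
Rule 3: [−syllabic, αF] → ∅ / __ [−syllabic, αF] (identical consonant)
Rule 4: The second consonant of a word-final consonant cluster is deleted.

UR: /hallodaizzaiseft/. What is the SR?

Rule 1 (intervocalic voicing): /s/ is a voiceless obstruent between vowels /i/ and /e/, so it voices to [z]. /hallodaizzaiseft/ → hallodaizzaizeft.
Rule 2 (regressive voicing assimilation): no segment meets the environment; /hallodaizzaizeft/ is unchanged.
Rule 3 (degemination): /ll/ is a geminate; the first /l/ deletes. /zz/ is a geminate; the first /z/ deletes. /hallodaizzaizeft/ → halodaizaizeft.
Rule 4 (final cluster simplification): /t/ is the second consonant of a word-final cluster /ft/, so it deletes. /halodaizaizeft/ → halodaizaizef.

halodaizaizef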